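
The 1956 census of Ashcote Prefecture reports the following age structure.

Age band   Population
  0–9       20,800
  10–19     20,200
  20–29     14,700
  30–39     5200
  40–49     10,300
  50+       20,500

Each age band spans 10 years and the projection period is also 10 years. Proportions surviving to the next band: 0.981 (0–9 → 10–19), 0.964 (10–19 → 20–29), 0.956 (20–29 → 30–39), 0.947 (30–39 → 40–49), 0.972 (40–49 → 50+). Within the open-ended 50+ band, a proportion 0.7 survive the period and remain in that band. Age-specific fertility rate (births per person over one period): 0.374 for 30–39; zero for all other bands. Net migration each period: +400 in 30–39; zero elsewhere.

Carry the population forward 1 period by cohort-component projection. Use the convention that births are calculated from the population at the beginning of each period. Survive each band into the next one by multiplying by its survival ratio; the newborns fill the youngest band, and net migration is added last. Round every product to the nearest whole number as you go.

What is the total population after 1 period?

— Period 1 —
Births: 5200 × 0.374 = 1945
10–19: 20800 × 0.981 = 20405
20–29: 20200 × 0.964 = 19473
30–39: 14700 × 0.956 = 14053
40–49: 5200 × 0.947 = 4924
50+: 10300 × 0.972 + 20500 × 0.7 = 10012 + 14350 = 24362
Net migration: 30–39 + 400 → 14453
Population now: 0–9=1945, 10–19=20405, 20–29=19473, 30–39=14453, 40–49=4924, 50+=24362
Total after period 1: 1945 + 20405 + 19473 + 14453 + 4924 + 24362 = 85562

85562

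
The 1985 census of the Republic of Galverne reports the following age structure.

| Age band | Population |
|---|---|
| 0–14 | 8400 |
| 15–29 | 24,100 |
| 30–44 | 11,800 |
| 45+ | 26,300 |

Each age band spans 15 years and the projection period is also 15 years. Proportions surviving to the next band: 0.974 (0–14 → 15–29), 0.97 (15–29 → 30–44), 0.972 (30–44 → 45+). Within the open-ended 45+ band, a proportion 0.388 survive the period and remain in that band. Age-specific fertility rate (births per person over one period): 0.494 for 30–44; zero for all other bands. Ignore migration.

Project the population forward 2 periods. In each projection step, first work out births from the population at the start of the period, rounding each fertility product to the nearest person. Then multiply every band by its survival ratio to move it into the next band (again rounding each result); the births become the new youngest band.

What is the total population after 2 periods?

56294

(Groups numbered youngest = 1 to oldest = 4.)
Period 1.
Births: 11800 * 0.494 = 5829
Group 2: 8400 * 0.974 = 8182
Group 3: 24100 * 0.97 = 23377
Group 4: 11800 * 0.972 + 26300 * 0.388 = 11470 + 10204 = 21674
End of period: [5829, 8182, 23377, 21674]
Period 2.
Births: 23377 * 0.494 = 11548
Group 2: 5829 * 0.974 = 5677
Group 3: 8182 * 0.97 = 7937
Group 4: 23377 * 0.972 + 21674 * 0.388 = 22722 + 8410 = 31132
End of period: [11548, 5677, 7937, 31132]
Total after period 2: 11548 + 5677 + 7937 + 31132 = 56294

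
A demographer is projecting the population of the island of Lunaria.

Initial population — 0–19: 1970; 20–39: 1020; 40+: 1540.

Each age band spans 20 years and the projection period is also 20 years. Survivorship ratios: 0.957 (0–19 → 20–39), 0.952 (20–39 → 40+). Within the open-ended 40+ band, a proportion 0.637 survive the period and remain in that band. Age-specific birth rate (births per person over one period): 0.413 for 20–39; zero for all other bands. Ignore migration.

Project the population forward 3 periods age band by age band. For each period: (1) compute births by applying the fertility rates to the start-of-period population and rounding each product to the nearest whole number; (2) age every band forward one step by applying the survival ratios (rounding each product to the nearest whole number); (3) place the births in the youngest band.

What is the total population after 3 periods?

After projecting period 1:
Births: 1020 * 0.413 = 421
20–39: 1970 * 0.957 = 1885
40+: 1020 * 0.952 + 1540 * 0.637 = 971 + 981 = 1952
→ [421, 1885, 1952]
After projecting period 2:
Births: 1885 * 0.413 = 779
20–39: 421 * 0.957 = 403
40+: 1885 * 0.952 + 1952 * 0.637 = 1795 + 1243 = 3038
→ [779, 403, 3038]
After projecting period 3:
Births: 403 * 0.413 = 166
20–39: 779 * 0.957 = 746
40+: 403 * 0.952 + 3038 * 0.637 = 384 + 1935 = 2319
→ [166, 746, 2319]
Total after period 3: 166 + 746 + 2319 = 3231

3231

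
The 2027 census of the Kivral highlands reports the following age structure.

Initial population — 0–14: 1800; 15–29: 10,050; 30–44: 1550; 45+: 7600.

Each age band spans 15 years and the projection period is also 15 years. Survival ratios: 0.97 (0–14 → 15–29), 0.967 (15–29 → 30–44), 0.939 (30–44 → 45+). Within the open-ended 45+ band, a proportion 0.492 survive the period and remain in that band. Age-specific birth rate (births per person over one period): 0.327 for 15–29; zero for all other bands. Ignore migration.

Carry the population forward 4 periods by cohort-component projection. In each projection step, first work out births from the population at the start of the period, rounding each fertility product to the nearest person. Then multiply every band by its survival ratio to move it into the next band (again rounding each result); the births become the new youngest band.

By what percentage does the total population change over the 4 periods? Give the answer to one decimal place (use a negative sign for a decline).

-60.8

Period 1:
Births: 10050 × 0.327 = 3286
15–29: 1800 × 0.97 = 1746
30–44: 10050 × 0.967 = 9718
45+: 1550 × 0.939 + 7600 × 0.492 = 1455 + 3739 = 5194
End of period: [3286, 1746, 9718, 5194]
Period 2:
Births: 1746 × 0.327 = 571
15–29: 3286 × 0.97 = 3187
30–44: 1746 × 0.967 = 1688
45+: 9718 × 0.939 + 5194 × 0.492 = 9125 + 2555 = 11680
End of period: [571, 3187, 1688, 11680]
Period 3:
Births: 3187 × 0.327 = 1042
15–29: 571 × 0.97 = 554
30–44: 3187 × 0.967 = 3082
45+: 1688 × 0.939 + 11680 × 0.492 = 1585 + 5747 = 7332
End of period: [1042, 554, 3082, 7332]
Period 4:
Births: 554 × 0.327 = 181
15–29: 1042 × 0.97 = 1011
30–44: 554 × 0.967 = 536
45+: 3082 × 0.939 + 7332 × 0.492 = 2894 + 3607 = 6501
End of period: [181, 1011, 536, 6501]
Total: 21000 → 8229; change = -12771; percentage change = -60.8%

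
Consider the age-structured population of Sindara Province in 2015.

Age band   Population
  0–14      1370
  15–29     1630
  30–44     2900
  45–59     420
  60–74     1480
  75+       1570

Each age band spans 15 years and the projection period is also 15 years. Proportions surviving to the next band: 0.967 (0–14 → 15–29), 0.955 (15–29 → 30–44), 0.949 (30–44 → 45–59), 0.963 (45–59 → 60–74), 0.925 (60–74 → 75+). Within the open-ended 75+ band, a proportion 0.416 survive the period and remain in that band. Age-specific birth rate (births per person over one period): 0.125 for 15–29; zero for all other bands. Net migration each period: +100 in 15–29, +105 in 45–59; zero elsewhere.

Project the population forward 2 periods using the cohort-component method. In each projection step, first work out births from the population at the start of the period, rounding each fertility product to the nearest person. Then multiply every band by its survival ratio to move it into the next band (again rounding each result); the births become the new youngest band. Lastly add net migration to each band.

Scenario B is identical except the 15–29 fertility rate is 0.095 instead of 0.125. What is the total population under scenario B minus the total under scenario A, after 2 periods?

-90

Period 1.
Births: 1630 × 0.125 = 204
15–29: 1370 × 0.967 = 1325
30–44: 1630 × 0.955 = 1557
45–59: 2900 × 0.949 = 2752
60–74: 420 × 0.963 = 404
75+: 1480 × 0.925 + 1570 × 0.416 = 1369 + 653 = 2022
Net migration: 15–29 + 100 → 1425; 45–59 + 105 → 2857
End of period: [204, 1425, 1557, 2857, 404, 2022]
Period 2.
Births: 1425 × 0.125 = 178
15–29: 204 × 0.967 = 197
30–44: 1425 × 0.955 = 1361
45–59: 1557 × 0.949 = 1478
60–74: 2857 × 0.963 = 2751
75+: 404 × 0.925 + 2022 × 0.416 = 374 + 841 = 1215
Net migration: 15–29 + 100 → 297; 45–59 + 105 → 1583
End of period: [178, 297, 1361, 1583, 2751, 1215]
Scenario A total after 2 periods: 7385
Scenario B projection —
Period 1.
Births: 1630 × 0.095 = 155
15–29: 1370 × 0.967 = 1325
30–44: 1630 × 0.955 = 1557
45–59: 2900 × 0.949 = 2752
60–74: 420 × 0.963 = 404
75+: 1480 × 0.925 + 1570 × 0.416 = 1369 + 653 = 2022
Net migration: 15–29 + 100 → 1425; 45–59 + 105 → 2857
End of period: [155, 1425, 1557, 2857, 404, 2022]
Period 2.
Births: 1425 × 0.095 = 135
15–29: 155 × 0.967 = 150
30–44: 1425 × 0.955 = 1361
45–59: 1557 × 0.949 = 1478
60–74: 2857 × 0.963 = 2751
75+: 404 × 0.925 + 2022 × 0.416 = 374 + 841 = 1215
Net migration: 15–29 + 100 → 250; 45–59 + 105 → 1583
End of period: [135, 250, 1361, 1583, 2751, 1215]
Scenario B total after 2 periods: 7295
Difference B − A = 7295 − 7385 = -90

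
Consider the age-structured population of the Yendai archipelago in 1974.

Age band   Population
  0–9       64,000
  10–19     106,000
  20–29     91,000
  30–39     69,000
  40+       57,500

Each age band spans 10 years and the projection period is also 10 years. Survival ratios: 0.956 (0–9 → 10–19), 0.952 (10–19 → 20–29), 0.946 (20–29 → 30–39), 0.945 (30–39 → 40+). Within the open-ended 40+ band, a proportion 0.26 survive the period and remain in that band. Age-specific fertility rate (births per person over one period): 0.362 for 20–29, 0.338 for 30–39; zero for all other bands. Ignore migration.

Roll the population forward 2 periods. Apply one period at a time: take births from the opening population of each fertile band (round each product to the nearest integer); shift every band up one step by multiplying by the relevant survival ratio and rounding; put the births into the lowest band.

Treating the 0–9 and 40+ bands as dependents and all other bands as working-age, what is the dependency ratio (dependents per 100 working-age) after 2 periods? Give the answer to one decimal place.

Numbering the groups 1..5 from youngest to oldest:
— Period 1 —
Births: 91000 × 0.362 = 32942, 69000 × 0.338 = 23322 — total 56264
Group 2: 64000 × 0.956 = 61184
Group 3: 106000 × 0.952 = 100912
Group 4: 91000 × 0.946 = 86086
Group 5: 69000 × 0.945 + 57500 × 0.26 = 65205 + 14950 = 80155
End of period: [56264, 61184, 100912, 86086, 80155]
— Period 2 —
Births: 100912 × 0.362 = 36530, 86086 × 0.338 = 29097 — total 65627
Group 2: 56264 × 0.956 = 53788
Group 3: 61184 × 0.952 = 58247
Group 4: 100912 × 0.946 = 95463
Group 5: 86086 × 0.945 + 80155 × 0.26 = 81351 + 20840 = 102191
End of period: [65627, 53788, 58247, 95463, 102191]
Dependents (band 0–9 + band 40+) = 65627 + 102191 = 167818; working-age = 207498; ratio = 167818/207498 × 100 = 80.9

80.9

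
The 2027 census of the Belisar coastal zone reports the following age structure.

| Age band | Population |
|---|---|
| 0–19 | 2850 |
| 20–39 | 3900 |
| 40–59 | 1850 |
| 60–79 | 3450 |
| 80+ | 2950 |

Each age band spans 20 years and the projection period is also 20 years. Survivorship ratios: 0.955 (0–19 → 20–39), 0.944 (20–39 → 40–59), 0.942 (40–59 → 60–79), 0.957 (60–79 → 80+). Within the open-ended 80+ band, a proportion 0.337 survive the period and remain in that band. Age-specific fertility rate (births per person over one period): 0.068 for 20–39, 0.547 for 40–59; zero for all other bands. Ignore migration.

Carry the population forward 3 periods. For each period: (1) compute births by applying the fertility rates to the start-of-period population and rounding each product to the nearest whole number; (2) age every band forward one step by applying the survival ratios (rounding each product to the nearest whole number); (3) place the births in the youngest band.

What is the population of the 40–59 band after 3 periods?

(Groups numbered youngest = 1 to oldest = 5.)
Period 1.
Births: 3900 × 0.068 = 265, 1850 × 0.547 = 1012 ⇒ total 1277
Group 2: 2850 × 0.955 = 2722
Group 3: 3900 × 0.944 = 3682
Group 4: 1850 × 0.942 = 1743
Group 5: 3450 × 0.957 + 2950 × 0.337 = 3302 + 994 = 4296
End of period: [1277, 2722, 3682, 1743, 4296]
Period 2.
Births: 2722 × 0.068 = 185, 3682 × 0.547 = 2014 ⇒ total 2199
Group 2: 1277 × 0.955 = 1220
Group 3: 2722 × 0.944 = 2570
Group 4: 3682 × 0.942 = 3468
Group 5: 1743 × 0.957 + 4296 × 0.337 = 1668 + 1448 = 3116
End of period: [2199, 1220, 2570, 3468, 3116]
Period 3.
Births: 1220 × 0.068 = 83, 2570 × 0.547 = 1406 ⇒ total 1489
Group 2: 2199 × 0.955 = 2100
Group 3: 1220 × 0.944 = 1152
Group 4: 2570 × 0.942 = 2421
Group 5: 3468 × 0.957 + 3116 × 0.337 = 3319 + 1050 = 4369
End of period: [1489, 2100, 1152, 2421, 4369]

1152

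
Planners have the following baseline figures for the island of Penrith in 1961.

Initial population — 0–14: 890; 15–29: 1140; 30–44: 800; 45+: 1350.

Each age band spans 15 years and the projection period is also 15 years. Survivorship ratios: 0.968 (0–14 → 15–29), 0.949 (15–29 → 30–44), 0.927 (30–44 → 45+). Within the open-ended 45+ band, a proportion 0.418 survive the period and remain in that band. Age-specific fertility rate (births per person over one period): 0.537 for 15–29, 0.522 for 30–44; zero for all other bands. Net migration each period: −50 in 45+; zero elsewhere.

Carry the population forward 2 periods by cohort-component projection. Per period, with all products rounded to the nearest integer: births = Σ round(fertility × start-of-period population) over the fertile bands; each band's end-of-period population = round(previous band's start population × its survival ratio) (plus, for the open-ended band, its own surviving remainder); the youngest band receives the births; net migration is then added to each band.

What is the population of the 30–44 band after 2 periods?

Call the bands 1 to 4, youngest first.
Period 1.
Births: 1140 * 0.537 = 612 ; 800 * 0.522 = 418 — total 1030
Band 2: 890 * 0.968 = 862
Band 3: 1140 * 0.949 = 1082
Band 4: 800 * 0.927 + 1350 * 0.418 = 742 + 564 = 1306
Net migration: Band 4 − 50 → 1256
Giving 1030 / 862 / 1082 / 1256.
Period 2.
Births: 862 * 0.537 = 463 ; 1082 * 0.522 = 565 — total 1028
Band 2: 1030 * 0.968 = 997
Band 3: 862 * 0.949 = 818
Band 4: 1082 * 0.927 + 1256 * 0.418 = 1003 + 525 = 1528
Net migration: Band 4 − 50 → 1478
Giving 1028 / 997 / 818 / 1478.

818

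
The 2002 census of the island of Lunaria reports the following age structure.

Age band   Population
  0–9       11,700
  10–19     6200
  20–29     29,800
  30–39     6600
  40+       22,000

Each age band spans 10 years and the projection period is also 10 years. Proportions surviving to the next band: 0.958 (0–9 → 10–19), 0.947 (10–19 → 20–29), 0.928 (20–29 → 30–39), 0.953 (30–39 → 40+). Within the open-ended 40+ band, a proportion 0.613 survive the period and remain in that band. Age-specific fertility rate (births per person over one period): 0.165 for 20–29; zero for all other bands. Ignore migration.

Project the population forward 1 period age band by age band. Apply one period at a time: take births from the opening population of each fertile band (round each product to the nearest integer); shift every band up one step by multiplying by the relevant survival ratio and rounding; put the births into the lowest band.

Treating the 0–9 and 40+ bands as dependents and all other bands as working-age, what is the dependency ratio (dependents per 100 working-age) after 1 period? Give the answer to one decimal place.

(Groups numbered youngest = 1 to oldest = 5.)
Period 1.
Births: 29800 × 0.165 = 4917
Group 2: 11700 × 0.958 = 11209
Group 3: 6200 × 0.947 = 5871
Group 4: 29800 × 0.928 = 27654
Group 5: 6600 × 0.953 + 22000 × 0.613 = 6290 + 13486 = 19776
End of period: [4917, 11209, 5871, 27654, 19776]
Dependents (band 0–9 + band 40+) = 4917 + 19776 = 24693; working-age = 44734; ratio = 24693/44734 × 100 = 55.2

55.2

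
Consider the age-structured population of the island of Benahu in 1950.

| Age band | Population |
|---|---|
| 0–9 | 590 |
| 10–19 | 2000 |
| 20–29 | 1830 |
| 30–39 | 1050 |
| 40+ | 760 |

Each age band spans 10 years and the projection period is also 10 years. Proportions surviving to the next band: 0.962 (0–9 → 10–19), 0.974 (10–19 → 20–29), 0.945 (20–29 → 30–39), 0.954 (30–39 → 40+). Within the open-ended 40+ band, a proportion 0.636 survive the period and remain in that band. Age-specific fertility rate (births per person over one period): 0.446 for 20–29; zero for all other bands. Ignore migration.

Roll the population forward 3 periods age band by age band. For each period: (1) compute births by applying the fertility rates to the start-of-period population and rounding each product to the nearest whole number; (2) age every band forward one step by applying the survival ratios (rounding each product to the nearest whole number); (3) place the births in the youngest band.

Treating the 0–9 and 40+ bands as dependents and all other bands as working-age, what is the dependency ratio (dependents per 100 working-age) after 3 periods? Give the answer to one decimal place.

171.9

Numbering the bands 1..5 from youngest to oldest:
After projecting period 1:
Births: 1830 * 0.446 = 816
Band 2: 590 * 0.962 = 568
Band 3: 2000 * 0.974 = 1948
Band 4: 1830 * 0.945 = 1729
Band 5: 1050 * 0.954 + 760 * 0.636 = 1002 + 483 = 1485
End of period: [816, 568, 1948, 1729, 1485]
After projecting period 2:
Births: 1948 * 0.446 = 869
Band 2: 816 * 0.962 = 785
Band 3: 568 * 0.974 = 553
Band 4: 1948 * 0.945 = 1841
Band 5: 1729 * 0.954 + 1485 * 0.636 = 1649 + 944 = 2593
End of period: [869, 785, 553, 1841, 2593]
After projecting period 3:
Births: 553 * 0.446 = 247
Band 2: 869 * 0.962 = 836
Band 3: 785 * 0.974 = 765
Band 4: 553 * 0.945 = 523
Band 5: 1841 * 0.954 + 2593 * 0.636 = 1756 + 1649 = 3405
End of period: [247, 836, 765, 523, 3405]
Dependents (band 0–9 + band 40+) = 247 + 3405 = 3652; working-age = 2124; ratio = 3652/2124 × 100 = 171.9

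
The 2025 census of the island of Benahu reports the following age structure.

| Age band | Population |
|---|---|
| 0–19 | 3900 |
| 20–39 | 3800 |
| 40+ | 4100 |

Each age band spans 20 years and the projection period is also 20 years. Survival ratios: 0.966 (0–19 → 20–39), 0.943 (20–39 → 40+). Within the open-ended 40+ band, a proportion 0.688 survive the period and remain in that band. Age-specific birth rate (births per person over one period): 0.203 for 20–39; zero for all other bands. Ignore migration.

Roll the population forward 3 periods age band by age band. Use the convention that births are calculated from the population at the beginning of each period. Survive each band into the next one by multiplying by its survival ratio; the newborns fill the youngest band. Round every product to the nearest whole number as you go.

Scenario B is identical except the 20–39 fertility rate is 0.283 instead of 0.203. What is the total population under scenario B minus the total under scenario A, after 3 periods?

710

Let band 1 be 0–19 through band 3 = 40+.
— Period 1 —
Births: 3800 * 0.203 = 771
Band 2: 3900 * 0.966 = 3767
Band 3: 3800 * 0.943 + 4100 * 0.688 = 3583 + 2821 = 6404
End of period: [771, 3767, 6404]
— Period 2 —
Births: 3767 * 0.203 = 765
Band 2: 771 * 0.966 = 745
Band 3: 3767 * 0.943 + 6404 * 0.688 = 3552 + 4406 = 7958
End of period: [765, 745, 7958]
— Period 3 —
Births: 745 * 0.203 = 151
Band 2: 765 * 0.966 = 739
Band 3: 745 * 0.943 + 7958 * 0.688 = 703 + 5475 = 6178
End of period: [151, 739, 6178]
Scenario A total after 3 periods: 7068
Scenario B projection —
— Period 1 —
Births: 3800 * 0.283 = 1075
Band 2: 3900 * 0.966 = 3767
Band 3: 3800 * 0.943 + 4100 * 0.688 = 3583 + 2821 = 6404
End of period: [1075, 3767, 6404]
— Period 2 —
Births: 3767 * 0.283 = 1066
Band 2: 1075 * 0.966 = 1038
Band 3: 3767 * 0.943 + 6404 * 0.688 = 3552 + 4406 = 7958
End of period: [1066, 1038, 7958]
— Period 3 —
Births: 1038 * 0.283 = 294
Band 2: 1066 * 0.966 = 1030
Band 3: 1038 * 0.943 + 7958 * 0.688 = 979 + 5475 = 6454
End of period: [294, 1030, 6454]
Scenario B total after 3 periods: 7778
Difference B − A = 7778 − 7068 = 710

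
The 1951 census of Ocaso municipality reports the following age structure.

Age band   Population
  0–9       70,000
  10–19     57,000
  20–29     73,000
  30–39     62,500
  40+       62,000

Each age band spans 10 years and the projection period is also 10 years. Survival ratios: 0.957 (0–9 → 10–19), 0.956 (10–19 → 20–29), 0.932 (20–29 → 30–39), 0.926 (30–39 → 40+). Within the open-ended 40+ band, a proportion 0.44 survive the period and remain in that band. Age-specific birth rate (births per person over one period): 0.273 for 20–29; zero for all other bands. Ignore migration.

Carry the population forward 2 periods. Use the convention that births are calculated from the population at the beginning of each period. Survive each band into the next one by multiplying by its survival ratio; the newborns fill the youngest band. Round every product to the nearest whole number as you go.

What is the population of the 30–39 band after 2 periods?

50787

(Groups numbered youngest = 1 to oldest = 5.)
[period 1]
Births: 73000 × 0.273 = 19929
Group 2: 70000 × 0.957 = 66990
Group 3: 57000 × 0.956 = 54492
Group 4: 73000 × 0.932 = 68036
Group 5: 62500 × 0.926 + 62000 × 0.44 = 57875 + 27280 = 85155
Population now: 0–9=19929, 10–19=66990, 20–29=54492, 30–39=68036, 40+=85155
[period 2]
Births: 54492 × 0.273 = 14876
Group 2: 19929 × 0.957 = 19072
Group 3: 66990 × 0.956 = 64042
Group 4: 54492 × 0.932 = 50787
Group 5: 68036 × 0.926 + 85155 × 0.44 = 63001 + 37468 = 100469
Population now: 0–9=14876, 10–19=19072, 20–29=64042, 30–39=50787, 40+=100469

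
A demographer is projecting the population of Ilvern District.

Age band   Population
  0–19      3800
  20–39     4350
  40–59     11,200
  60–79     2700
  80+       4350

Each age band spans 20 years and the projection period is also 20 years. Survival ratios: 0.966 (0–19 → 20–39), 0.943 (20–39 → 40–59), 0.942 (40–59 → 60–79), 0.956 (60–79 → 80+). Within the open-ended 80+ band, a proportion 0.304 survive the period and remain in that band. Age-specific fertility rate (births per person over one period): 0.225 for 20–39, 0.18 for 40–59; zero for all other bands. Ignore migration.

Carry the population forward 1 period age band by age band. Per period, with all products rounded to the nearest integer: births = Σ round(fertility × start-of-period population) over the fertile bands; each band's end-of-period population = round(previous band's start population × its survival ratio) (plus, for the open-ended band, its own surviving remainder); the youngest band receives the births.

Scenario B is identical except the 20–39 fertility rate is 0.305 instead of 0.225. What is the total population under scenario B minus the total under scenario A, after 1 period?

After projecting period 1:
Births: 4350 × 0.225 = 979, 11200 × 0.18 = 2016 → 2995
20–39: 3800 × 0.966 = 3671
40–59: 4350 × 0.943 = 4102
60–79: 11200 × 0.942 = 10550
80+: 2700 × 0.956 + 4350 × 0.304 = 2581 + 1322 = 3903
Giving 2995 / 3671 / 4102 / 10550 / 3903.
Scenario A total after 1 period: 25221
Scenario B projection —
After projecting period 1:
Births: 4350 × 0.305 = 1327, 11200 × 0.18 = 2016 → 3343
20–39: 3800 × 0.966 = 3671
40–59: 4350 × 0.943 = 4102
60–79: 11200 × 0.942 = 10550
80+: 2700 × 0.956 + 4350 × 0.304 = 2581 + 1322 = 3903
Giving 3343 / 3671 / 4102 / 10550 / 3903.
Scenario B total after 1 period: 25569
Difference B − A = 25569 − 25221 = 348

348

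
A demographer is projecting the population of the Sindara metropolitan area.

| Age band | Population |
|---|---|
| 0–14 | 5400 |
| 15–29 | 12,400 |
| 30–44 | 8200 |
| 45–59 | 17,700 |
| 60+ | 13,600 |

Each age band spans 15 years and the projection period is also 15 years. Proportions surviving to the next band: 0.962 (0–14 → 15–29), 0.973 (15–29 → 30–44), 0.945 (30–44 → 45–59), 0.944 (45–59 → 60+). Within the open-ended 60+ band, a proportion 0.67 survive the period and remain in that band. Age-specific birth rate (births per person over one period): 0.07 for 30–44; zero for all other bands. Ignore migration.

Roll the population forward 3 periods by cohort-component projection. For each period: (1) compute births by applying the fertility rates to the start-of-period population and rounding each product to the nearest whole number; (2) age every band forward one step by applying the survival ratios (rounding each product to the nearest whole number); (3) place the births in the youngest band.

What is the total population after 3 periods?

33736

— Period 1 —
Births: 8200 × 0.07 = 574
15–29: 5400 × 0.962 = 5195
30–44: 12400 × 0.973 = 12065
45–59: 8200 × 0.945 = 7749
60+: 17700 × 0.944 + 13600 × 0.67 = 16709 + 9112 = 25821
→ [574, 5195, 12065, 7749, 25821]
— Period 2 —
Births: 12065 × 0.07 = 845
15–29: 574 × 0.962 = 552
30–44: 5195 × 0.973 = 5055
45–59: 12065 × 0.945 = 11401
60+: 7749 × 0.944 + 25821 × 0.67 = 7315 + 17300 = 24615
→ [845, 552, 5055, 11401, 24615]
— Period 3 —
Births: 5055 × 0.07 = 354
15–29: 845 × 0.962 = 813
30–44: 552 × 0.973 = 537
45–59: 5055 × 0.945 = 4777
60+: 11401 × 0.944 + 24615 × 0.67 = 10763 + 16492 = 27255
→ [354, 813, 537, 4777, 27255]
Total after period 3: 354 + 813 + 537 + 4777 + 27255 = 33736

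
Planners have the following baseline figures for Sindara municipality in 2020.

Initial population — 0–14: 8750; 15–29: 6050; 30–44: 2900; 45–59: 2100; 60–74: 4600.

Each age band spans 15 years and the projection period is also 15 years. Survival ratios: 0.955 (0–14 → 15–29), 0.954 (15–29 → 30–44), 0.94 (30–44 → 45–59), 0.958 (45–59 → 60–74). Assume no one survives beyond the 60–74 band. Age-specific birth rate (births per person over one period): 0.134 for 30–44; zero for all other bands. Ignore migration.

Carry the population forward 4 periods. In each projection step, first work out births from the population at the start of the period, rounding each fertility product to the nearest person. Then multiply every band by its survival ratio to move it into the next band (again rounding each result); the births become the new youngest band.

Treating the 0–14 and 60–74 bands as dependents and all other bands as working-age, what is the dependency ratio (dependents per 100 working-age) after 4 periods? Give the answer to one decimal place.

351.3

Call the groups 1 to 5, youngest first.
Period 1:
Births: 2900 × 0.134 = 389
Group 2: 8750 × 0.955 = 8356
Group 3: 6050 × 0.954 = 5772
Group 4: 2900 × 0.94 = 2726
Group 5: 2100 × 0.958 = 2012
Giving 389 / 8356 / 5772 / 2726 / 2012.
Period 2:
Births: 5772 × 0.134 = 773
Group 2: 389 × 0.955 = 371
Group 3: 8356 × 0.954 = 7972
Group 4: 5772 × 0.94 = 5426
Group 5: 2726 × 0.958 = 2612
Giving 773 / 371 / 7972 / 5426 / 2612.
Period 3:
Births: 7972 × 0.134 = 1068
Group 2: 773 × 0.955 = 738
Group 3: 371 × 0.954 = 354
Group 4: 7972 × 0.94 = 7494
Group 5: 5426 × 0.958 = 5198
Giving 1068 / 738 / 354 / 7494 / 5198.
Period 4:
Births: 354 × 0.134 = 47
Group 2: 1068 × 0.955 = 1020
Group 3: 738 × 0.954 = 704
Group 4: 354 × 0.94 = 333
Group 5: 7494 × 0.958 = 7179
Giving 47 / 1020 / 704 / 333 / 7179.
Dependents (band 0–14 + band 60–74) = 47 + 7179 = 7226; working-age = 2057; ratio = 7226/2057 × 100 = 351.3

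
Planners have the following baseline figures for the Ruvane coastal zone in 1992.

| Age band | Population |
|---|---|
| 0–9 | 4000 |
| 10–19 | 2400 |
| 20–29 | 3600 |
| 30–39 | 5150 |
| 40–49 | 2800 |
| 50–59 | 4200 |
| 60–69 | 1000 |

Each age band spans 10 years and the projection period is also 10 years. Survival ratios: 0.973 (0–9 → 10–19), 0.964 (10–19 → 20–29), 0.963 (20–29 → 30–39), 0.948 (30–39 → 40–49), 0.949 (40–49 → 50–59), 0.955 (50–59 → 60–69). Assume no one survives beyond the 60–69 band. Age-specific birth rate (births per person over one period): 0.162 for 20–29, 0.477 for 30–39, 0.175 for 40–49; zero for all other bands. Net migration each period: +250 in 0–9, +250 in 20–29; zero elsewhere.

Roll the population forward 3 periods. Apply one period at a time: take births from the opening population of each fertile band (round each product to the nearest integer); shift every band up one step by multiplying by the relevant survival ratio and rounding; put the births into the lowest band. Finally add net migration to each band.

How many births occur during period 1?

Numbering the groups 1..7 from youngest to oldest:
Period 1:
Births: 3600 × 0.162 = 583  |  5150 × 0.477 = 2457  |  2800 × 0.175 = 490 → total 3530
Group 2: 4000 × 0.973 = 3892
Group 3: 2400 × 0.964 = 2314
Group 4: 3600 × 0.963 = 3467
Group 5: 5150 × 0.948 = 4882
Group 6: 2800 × 0.949 = 2657
Group 7: 4200 × 0.955 = 4011
Net migration: Group 1 + 250 → 3780; Group 3 + 250 → 2564
→ [3780, 3892, 2564, 3467, 4882, 2657, 4011]

3530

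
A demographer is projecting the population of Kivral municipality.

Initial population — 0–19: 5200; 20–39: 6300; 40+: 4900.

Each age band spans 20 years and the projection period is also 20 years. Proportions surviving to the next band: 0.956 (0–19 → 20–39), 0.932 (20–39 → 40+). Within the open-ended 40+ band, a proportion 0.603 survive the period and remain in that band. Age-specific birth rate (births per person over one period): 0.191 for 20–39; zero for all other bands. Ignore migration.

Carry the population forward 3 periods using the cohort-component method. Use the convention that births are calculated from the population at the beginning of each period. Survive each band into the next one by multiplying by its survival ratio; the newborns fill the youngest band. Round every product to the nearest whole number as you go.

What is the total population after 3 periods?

8202

Call the groups 1 to 3, youngest first.
Period 1.
Births: 6300 * 0.191 = 1203
Group 2: 5200 * 0.956 = 4971
Group 3: 6300 * 0.932 + 4900 * 0.603 = 5872 + 2955 = 8827
End of period: [1203, 4971, 8827]
Period 2.
Births: 4971 * 0.191 = 949
Group 2: 1203 * 0.956 = 1150
Group 3: 4971 * 0.932 + 8827 * 0.603 = 4633 + 5323 = 9956
End of period: [949, 1150, 9956]
Period 3.
Births: 1150 * 0.191 = 220
Group 2: 949 * 0.956 = 907
Group 3: 1150 * 0.932 + 9956 * 0.603 = 1072 + 6003 = 7075
End of period: [220, 907, 7075]
Total after period 3: 220 + 907 + 7075 = 8202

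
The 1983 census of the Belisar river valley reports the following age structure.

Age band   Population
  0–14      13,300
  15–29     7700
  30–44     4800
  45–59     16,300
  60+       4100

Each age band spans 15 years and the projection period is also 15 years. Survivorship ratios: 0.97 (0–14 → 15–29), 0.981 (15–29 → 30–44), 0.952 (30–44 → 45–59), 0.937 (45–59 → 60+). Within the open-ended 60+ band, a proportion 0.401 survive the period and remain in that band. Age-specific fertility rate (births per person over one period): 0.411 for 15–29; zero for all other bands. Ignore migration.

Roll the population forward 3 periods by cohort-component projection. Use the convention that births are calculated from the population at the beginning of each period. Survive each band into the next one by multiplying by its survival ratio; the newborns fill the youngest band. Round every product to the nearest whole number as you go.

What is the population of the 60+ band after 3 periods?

11175

Period 1:
Births: 7700 × 0.411 = 3165
15–29: 13300 × 0.97 = 12901
30–44: 7700 × 0.981 = 7554
45–59: 4800 × 0.952 = 4570
60+: 16300 × 0.937 + 4100 × 0.401 = 15273 + 1644 = 16917
→ [3165, 12901, 7554, 4570, 16917]
Period 2:
Births: 12901 × 0.411 = 5302
15–29: 3165 × 0.97 = 3070
30–44: 12901 × 0.981 = 12656
45–59: 7554 × 0.952 = 7191
60+: 4570 × 0.937 + 16917 × 0.401 = 4282 + 6784 = 11066
→ [5302, 3070, 12656, 7191, 11066]
Period 3:
Births: 3070 × 0.411 = 1262
15–29: 5302 × 0.97 = 5143
30–44: 3070 × 0.981 = 3012
45–59: 12656 × 0.952 = 12049
60+: 7191 × 0.937 + 11066 × 0.401 = 6738 + 4437 = 11175
→ [1262, 5143, 3012, 12049, 11175]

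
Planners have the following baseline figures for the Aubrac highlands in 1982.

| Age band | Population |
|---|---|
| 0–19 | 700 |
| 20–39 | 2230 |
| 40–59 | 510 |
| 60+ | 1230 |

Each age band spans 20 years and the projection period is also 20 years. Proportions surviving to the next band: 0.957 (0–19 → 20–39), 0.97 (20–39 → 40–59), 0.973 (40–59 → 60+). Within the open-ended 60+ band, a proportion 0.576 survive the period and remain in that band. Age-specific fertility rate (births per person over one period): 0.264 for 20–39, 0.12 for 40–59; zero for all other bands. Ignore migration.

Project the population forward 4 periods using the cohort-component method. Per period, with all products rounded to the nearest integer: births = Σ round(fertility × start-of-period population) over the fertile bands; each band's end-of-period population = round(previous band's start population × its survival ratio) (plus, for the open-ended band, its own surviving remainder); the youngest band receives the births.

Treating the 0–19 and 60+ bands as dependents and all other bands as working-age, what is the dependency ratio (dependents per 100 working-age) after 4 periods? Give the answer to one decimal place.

323.7

Call the groups 1 to 4, youngest first.
— Period 1 —
Births: 2230 * 0.264 = 589  |  510 * 0.12 = 61 → 650
Group 2: 700 * 0.957 = 670
Group 3: 2230 * 0.97 = 2163
Group 4: 510 * 0.973 + 1230 * 0.576 = 496 + 708 = 1204
End of period: [650, 670, 2163, 1204]
— Period 2 —
Births: 670 * 0.264 = 177  |  2163 * 0.12 = 260 → 437
Group 2: 650 * 0.957 = 622
Group 3: 670 * 0.97 = 650
Group 4: 2163 * 0.973 + 1204 * 0.576 = 2105 + 694 = 2799
End of period: [437, 622, 650, 2799]
— Period 3 —
Births: 622 * 0.264 = 164  |  650 * 0.12 = 78 → 242
Group 2: 437 * 0.957 = 418
Group 3: 622 * 0.97 = 603
Group 4: 650 * 0.973 + 2799 * 0.576 = 632 + 1612 = 2244
End of period: [242, 418, 603, 2244]
— Period 4 —
Births: 418 * 0.264 = 110  |  603 * 0.12 = 72 → 182
Group 2: 242 * 0.957 = 232
Group 3: 418 * 0.97 = 405
Group 4: 603 * 0.973 + 2244 * 0.576 = 587 + 1293 = 1880
End of period: [182, 232, 405, 1880]
Dependents (band 0–19 + band 60+) = 182 + 1880 = 2062; working-age = 637; ratio = 2062/637 × 100 = 323.7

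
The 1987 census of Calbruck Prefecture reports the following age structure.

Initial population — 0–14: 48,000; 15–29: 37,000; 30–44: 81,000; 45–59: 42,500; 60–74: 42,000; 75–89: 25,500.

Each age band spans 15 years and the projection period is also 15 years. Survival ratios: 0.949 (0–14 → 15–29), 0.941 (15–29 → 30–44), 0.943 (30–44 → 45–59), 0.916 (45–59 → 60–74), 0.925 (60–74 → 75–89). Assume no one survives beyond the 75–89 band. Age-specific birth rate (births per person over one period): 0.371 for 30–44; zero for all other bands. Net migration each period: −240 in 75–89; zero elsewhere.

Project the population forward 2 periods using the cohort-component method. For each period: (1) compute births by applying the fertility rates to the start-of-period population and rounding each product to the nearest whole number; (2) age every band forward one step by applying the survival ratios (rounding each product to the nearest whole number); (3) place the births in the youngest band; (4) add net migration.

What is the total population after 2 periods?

Let group 1 be 0–14 through group 6 = 75–89.
After projecting period 1:
Births: 81000 * 0.371 = 30051
Group 2: 48000 * 0.949 = 45552
Group 3: 37000 * 0.941 = 34817
Group 4: 81000 * 0.943 = 76383
Group 5: 42500 * 0.916 = 38930
Group 6: 42000 * 0.925 = 38850
Net migration: Group 6 − 240 → 38610
→ [30051, 45552, 34817, 76383, 38930, 38610]
After projecting period 2:
Births: 34817 * 0.371 = 12917
Group 2: 30051 * 0.949 = 28518
Group 3: 45552 * 0.941 = 42864
Group 4: 34817 * 0.943 = 32832
Group 5: 76383 * 0.916 = 69967
Group 6: 38930 * 0.925 = 36010
Net migration: Group 6 − 240 → 35770
→ [12917, 28518, 42864, 32832, 69967, 35770]
Total after period 2: 12917 + 28518 + 42864 + 32832 + 69967 + 35770 = 222868

222868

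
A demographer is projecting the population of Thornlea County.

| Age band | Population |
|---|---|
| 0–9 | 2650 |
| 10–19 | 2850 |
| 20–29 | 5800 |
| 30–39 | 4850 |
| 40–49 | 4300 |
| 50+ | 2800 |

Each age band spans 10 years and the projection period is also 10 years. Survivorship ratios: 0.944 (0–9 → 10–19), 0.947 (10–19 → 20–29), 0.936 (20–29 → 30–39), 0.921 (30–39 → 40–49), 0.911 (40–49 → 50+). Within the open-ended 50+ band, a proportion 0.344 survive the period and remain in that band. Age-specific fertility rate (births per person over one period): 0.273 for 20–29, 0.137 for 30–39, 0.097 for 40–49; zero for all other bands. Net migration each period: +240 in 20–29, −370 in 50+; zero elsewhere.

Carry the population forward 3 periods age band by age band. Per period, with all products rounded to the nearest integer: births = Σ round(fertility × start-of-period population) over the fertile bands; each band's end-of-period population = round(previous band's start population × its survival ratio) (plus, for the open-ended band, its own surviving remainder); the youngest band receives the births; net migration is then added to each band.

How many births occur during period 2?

1979

(Bands numbered youngest = 1 to oldest = 6.)
Period 1:
Births: 5800 × 0.273 = 1583  |  4850 × 0.137 = 664  |  4300 × 0.097 = 417 → total 2664
Band 2: 2650 × 0.944 = 2502
Band 3: 2850 × 0.947 = 2699
Band 4: 5800 × 0.936 = 5429
Band 5: 4850 × 0.921 = 4467
Band 6: 4300 × 0.911 + 2800 × 0.344 = 3917 + 963 = 4880
Net migration: Band 3 + 240 → 2939; Band 6 − 370 → 4510
→ [2664, 2502, 2939, 5429, 4467, 4510]
Period 2:
Births: 2939 × 0.273 = 802  |  5429 × 0.137 = 744  |  4467 × 0.097 = 433 → total 1979
Band 2: 2664 × 0.944 = 2515
Band 3: 2502 × 0.947 = 2369
Band 4: 2939 × 0.936 = 2751
Band 5: 5429 × 0.921 = 5000
Band 6: 4467 × 0.911 + 4510 × 0.344 = 4069 + 1551 = 5620
Net migration: Band 3 + 240 → 2609; Band 6 − 370 → 5250
→ [1979, 2515, 2609, 2751, 5000, 5250]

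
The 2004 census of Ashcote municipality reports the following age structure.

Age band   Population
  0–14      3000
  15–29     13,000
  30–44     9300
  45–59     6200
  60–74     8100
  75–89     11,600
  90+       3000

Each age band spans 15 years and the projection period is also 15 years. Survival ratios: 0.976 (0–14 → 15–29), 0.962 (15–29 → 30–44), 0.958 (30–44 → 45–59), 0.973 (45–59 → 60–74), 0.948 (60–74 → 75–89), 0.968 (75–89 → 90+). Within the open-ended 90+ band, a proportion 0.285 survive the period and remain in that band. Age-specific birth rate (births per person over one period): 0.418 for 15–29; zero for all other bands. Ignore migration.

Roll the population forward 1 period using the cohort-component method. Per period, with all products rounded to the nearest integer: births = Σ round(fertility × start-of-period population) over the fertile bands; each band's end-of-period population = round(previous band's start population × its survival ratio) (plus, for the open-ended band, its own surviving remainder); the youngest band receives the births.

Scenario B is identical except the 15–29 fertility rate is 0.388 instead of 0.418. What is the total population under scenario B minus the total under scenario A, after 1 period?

-390

Let band 1 be 0–14 through band 7 = 90+.
— Period 1 —
Births: 13000 × 0.418 = 5434
Band 2: 3000 × 0.976 = 2928
Band 3: 13000 × 0.962 = 12506
Band 4: 9300 × 0.958 = 8909
Band 5: 6200 × 0.973 = 6033
Band 6: 8100 × 0.948 = 7679
Band 7: 11600 × 0.968 + 3000 × 0.285 = 11229 + 855 = 12084
Population now: 0–14=5434, 15–29=2928, 30–44=12506, 45–59=8909, 60–74=6033, 75–89=7679, 90+=12084
Scenario A total after 1 period: 55573
Scenario B projection —
— Period 1 —
Births: 13000 × 0.388 = 5044
Band 2: 3000 × 0.976 = 2928
Band 3: 13000 × 0.962 = 12506
Band 4: 9300 × 0.958 = 8909
Band 5: 6200 × 0.973 = 6033
Band 6: 8100 × 0.948 = 7679
Band 7: 11600 × 0.968 + 3000 × 0.285 = 11229 + 855 = 12084
Population now: 0–14=5044, 15–29=2928, 30–44=12506, 45–59=8909, 60–74=6033, 75–89=7679, 90+=12084
Scenario B total after 1 period: 55183
Difference B − A = 55183 − 55573 = -390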